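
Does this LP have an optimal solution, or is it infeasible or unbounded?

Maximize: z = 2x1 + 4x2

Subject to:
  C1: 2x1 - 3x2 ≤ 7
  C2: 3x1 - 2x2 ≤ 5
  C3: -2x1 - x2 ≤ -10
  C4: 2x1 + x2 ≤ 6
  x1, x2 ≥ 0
C4 requires 2x1 + x2 ≤ 6, while C3 (-2x1 - x2 ≤ -10) is equivalent to 2x1 + x2 ≥ 10. Together they would need 10 ≤ 2x1 + x2 ≤ 6, which is impossible since 10 > 6. No point satisfies all constraints.

Infeasible: no point satisfies all constraints simultaneously.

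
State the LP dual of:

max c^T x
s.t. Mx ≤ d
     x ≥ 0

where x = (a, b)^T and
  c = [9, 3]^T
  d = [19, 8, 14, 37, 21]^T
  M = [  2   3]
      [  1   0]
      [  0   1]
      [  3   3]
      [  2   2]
Minimize: z = 19y1 + 8y2 + 14y3 + 37y4 + 21y5

Subject to:
  C1: -2y1 - y2 - 3y4 - 2y5 ≤ -9
  C2: -3y1 - y3 - 3y4 - 2y5 ≤ -3
  y1, y2, y3, y4, y5 ≥ 0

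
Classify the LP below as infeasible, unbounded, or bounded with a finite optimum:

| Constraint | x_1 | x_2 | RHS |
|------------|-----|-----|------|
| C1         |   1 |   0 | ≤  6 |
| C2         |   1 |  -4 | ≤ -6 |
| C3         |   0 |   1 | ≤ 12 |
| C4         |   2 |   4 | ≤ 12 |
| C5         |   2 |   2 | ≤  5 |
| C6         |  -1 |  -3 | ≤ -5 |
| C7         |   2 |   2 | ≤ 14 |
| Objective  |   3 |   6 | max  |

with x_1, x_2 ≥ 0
The point (0, 2.5) satisfies every constraint, so the LP is feasible; the constraints give x_1 ≤ 6 and x_2 ≤ 12, which with x_1, x_2 ≥ 0 keep the feasible region inside a bounded box. A feasible, bounded LP attains a finite optimum at a vertex.

Evaluating z = 3x_1 + 6x_2 at each vertex:
  (0, 1.667): z = 10
  (0.2857, 1.571): z = 10.29
  (0.8, 1.7): z = 12.6
  (0, 2.5): z = 15

Bounded optimum: z* = 15 at (0, 2.5).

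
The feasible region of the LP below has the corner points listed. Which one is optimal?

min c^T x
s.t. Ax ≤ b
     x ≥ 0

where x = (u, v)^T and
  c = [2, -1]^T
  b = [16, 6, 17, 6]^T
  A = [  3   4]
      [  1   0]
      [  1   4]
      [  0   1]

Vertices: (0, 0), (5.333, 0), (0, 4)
Evaluating z = 2u - v at each vertex:
  (0, 0): z = 0
  (5.333, 0): z = 10.67
  (0, 4): z = -4

The smallest value is z = -4, attained at (0, 4).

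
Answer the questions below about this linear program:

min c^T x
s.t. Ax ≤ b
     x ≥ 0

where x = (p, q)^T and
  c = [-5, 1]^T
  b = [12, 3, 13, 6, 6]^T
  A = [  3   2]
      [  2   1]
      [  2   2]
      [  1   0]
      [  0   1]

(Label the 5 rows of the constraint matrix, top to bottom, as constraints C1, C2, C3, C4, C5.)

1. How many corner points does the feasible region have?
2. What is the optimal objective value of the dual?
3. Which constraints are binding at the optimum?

1. 3
2. -7.5 (by strong duality, equal to the primal optimum)
3. C2, q ≥ 0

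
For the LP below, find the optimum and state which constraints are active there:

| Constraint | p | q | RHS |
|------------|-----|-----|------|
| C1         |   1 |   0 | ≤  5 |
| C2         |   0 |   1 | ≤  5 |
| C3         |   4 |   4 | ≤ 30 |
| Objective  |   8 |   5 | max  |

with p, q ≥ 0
Optimal: p = 5, q = 2.5
Slack at optimum:
  C1: slack = 0 (binding)
  C2: slack = 2.5
  C3: slack = 0 (binding)
  p ≥ 0: p = 5
  q ≥ 0: q = 2.5
Binding constraints: C1, C3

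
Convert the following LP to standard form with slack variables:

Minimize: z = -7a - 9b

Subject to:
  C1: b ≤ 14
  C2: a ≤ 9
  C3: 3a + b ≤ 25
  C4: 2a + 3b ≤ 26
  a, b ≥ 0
min z = -7a - 9b

s.t.
  b + s1 = 14
  a + s2 = 9
  3a + b + s3 = 25
  2a + 3b + s4 = 26
  a, b, s1, s2, s3, s4 ≥ 0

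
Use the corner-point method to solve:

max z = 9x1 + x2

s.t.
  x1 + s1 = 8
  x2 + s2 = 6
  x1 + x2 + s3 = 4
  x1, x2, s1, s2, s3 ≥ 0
Each vertex is the intersection of two constraint boundaries that also satisfies all remaining constraints:
  x1 = 0 and x2 = 0 → (0, 0)
  x1 + x2 = 4 and x2 = 0 → (4, 0)
  x1 + x2 = 4 and x1 = 0 → (0, 4)

Evaluating z = 9x1 + x2 at each vertex:
  (0, 0): z = 0
  (4, 0): z = 36
  (0, 4): z = 4

The maximum is at (4, 0) with z = 36.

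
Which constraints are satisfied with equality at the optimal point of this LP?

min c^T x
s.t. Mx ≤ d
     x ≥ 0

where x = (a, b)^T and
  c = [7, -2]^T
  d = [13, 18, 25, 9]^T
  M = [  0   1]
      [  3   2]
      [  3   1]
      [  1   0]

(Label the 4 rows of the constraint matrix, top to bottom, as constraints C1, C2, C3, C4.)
Optimal: a = 0, b = 9
Slack at optimum:
  C1: slack = 4
  C2: slack = 0 (binding)
  C3: slack = 16
  C4: slack = 9
  a ≥ 0: a = 0 (binding)
  b ≥ 0: b = 9
Binding constraints: C2, a ≥ 0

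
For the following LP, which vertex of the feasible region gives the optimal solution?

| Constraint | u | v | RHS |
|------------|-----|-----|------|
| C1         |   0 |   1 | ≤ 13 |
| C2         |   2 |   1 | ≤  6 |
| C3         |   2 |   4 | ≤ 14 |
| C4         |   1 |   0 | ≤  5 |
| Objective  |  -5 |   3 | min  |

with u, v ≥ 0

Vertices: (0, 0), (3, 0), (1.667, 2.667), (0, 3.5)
(3, 0) with z = -15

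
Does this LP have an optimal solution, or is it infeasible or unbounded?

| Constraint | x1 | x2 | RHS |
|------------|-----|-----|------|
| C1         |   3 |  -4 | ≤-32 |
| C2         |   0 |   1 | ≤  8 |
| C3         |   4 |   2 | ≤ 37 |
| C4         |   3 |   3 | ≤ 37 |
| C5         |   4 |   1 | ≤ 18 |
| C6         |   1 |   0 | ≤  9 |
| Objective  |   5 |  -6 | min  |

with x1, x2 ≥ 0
The point (0, 8) satisfies every constraint, so the LP is feasible; the constraints give x1 ≤ 9 and x2 ≤ 8, which with x1, x2 ≥ 0 keep the feasible region inside a bounded box. A feasible, bounded LP attains a finite optimum at a vertex.

Feasible with finite optimum z* = -48 at (0, 8).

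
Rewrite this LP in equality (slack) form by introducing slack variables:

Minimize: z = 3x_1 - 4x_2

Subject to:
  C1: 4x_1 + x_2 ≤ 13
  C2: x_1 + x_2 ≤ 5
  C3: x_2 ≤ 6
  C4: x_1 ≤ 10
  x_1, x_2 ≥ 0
min z = 3x_1 - 4x_2

s.t.
  4x_1 + x_2 + s1 = 13
  x_1 + x_2 + s2 = 5
  x_2 + s3 = 6
  x_1 + s4 = 10
  x_1, x_2, s1, s2, s3, s4 ≥ 0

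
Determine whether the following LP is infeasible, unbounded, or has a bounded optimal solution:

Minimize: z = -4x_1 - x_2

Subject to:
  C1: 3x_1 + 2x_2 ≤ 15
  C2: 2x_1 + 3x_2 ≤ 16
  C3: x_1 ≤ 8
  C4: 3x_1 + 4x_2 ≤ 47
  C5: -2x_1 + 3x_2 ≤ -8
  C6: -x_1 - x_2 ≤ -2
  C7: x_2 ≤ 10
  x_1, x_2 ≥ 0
The point (5, 0) satisfies every constraint, so the LP is feasible; the constraints give x_1 ≤ 8 and x_2 ≤ 10, which with x_1, x_2 ≥ 0 keep the feasible region inside a bounded box. A feasible, bounded LP attains a finite optimum at a vertex.

Evaluating z = -4x_1 - x_2 at each vertex:
  (4, 0): z = -16
  (5, 0): z = -20
  (4.692, 0.4615): z = -19.23

Bounded optimum: z* = -20 at (5, 0).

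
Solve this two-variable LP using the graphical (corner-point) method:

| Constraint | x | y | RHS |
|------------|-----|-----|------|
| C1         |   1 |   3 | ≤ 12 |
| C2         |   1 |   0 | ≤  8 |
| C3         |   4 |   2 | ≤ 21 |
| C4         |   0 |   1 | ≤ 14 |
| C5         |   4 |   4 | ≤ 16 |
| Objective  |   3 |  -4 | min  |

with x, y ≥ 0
x = 0, y = 4, z = -16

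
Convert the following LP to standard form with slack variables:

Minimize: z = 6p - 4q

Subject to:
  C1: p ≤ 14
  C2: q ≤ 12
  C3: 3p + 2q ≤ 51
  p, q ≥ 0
min z = 6p - 4q

s.t.
  p + s1 = 14
  q + s2 = 12
  3p + 2q + s3 = 51
  p, q, s1, s2, s3 ≥ 0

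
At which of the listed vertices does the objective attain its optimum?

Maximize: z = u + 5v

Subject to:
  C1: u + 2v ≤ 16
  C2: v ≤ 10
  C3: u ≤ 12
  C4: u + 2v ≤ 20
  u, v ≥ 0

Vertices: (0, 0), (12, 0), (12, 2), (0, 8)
(0, 8) with z = 40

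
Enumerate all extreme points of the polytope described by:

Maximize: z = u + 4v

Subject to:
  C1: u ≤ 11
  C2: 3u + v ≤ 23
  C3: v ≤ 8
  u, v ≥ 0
Each vertex is the intersection of two constraint boundaries that also satisfies all remaining constraints:
  u = 0 and v = 0 → (0, 0)
  3u + v = 23 and v = 0 → (7.667, 0)
  3u + v = 23 and v = 8 → (5, 8)
  v = 8 and u = 0 → (0, 8)

Vertices: (0, 0), (7.667, 0), (5, 8), (0, 8)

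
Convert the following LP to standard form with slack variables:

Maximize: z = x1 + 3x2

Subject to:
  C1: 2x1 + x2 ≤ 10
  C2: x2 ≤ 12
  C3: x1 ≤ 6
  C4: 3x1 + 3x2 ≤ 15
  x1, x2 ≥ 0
max z = x1 + 3x2

s.t.
  2x1 + x2 + s1 = 10
  x2 + s2 = 12
  x1 + s3 = 6
  3x1 + 3x2 + s4 = 15
  x1, x2, s1, s2, s3, s4 ≥ 0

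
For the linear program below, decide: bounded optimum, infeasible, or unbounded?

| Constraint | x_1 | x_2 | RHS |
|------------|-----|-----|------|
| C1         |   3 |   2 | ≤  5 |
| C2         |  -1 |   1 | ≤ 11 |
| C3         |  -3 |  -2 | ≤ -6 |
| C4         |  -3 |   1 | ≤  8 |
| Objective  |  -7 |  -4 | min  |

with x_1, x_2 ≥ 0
C1 requires 3x_1 + 2x_2 ≤ 5, while C3 (-3x_1 - 2x_2 ≤ -6) is equivalent to 3x_1 + 2x_2 ≥ 6. Together they would need 6 ≤ 3x_1 + 2x_2 ≤ 5, which is impossible since 6 > 5. No point satisfies all constraints.

Infeasible — the constraint set is empty.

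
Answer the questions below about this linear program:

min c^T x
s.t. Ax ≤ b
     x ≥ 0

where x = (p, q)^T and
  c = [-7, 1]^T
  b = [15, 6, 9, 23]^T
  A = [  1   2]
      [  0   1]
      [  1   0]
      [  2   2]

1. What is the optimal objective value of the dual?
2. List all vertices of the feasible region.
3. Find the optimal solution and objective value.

1. -63 (by strong duality, equal to the primal optimum)
2. (0, 0), (9, 0), (9, 2.5), (8, 3.5), (3, 6), (0, 6)
3. p = 9, q = 0, z = -63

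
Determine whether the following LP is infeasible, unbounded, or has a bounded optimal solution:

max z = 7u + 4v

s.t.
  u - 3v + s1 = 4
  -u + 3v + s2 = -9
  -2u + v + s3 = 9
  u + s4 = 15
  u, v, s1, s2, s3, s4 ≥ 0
The row u - 3v + s1 = 4 with s1 ≥ 0 requires u - 3v ≤ 4, while the row -u + 3v + s2 = -9 with s2 ≥ 0 is equivalent to u - 3v ≥ 9. Together they would need 9 ≤ u - 3v ≤ 4, which is impossible since 9 > 4. No point satisfies all constraints.

The feasible region is empty; the LP is infeasible.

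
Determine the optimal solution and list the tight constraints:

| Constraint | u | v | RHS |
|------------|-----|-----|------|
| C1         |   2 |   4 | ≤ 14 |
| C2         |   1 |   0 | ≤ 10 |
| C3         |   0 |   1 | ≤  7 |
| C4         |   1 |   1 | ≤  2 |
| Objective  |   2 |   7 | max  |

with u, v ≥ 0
Optimal: u = 0, v = 2
Slack at optimum:
  C1: slack = 6
  C2: slack = 10
  C3: slack = 5
  C4: slack = 0 (binding)
  u ≥ 0: u = 0 (binding)
  v ≥ 0: v = 2
Binding constraints: C4, u ≥ 0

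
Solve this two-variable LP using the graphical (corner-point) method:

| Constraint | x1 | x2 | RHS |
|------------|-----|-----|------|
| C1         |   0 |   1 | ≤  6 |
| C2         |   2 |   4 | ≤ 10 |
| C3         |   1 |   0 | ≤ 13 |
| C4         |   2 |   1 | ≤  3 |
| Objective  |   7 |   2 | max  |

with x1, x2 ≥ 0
Each vertex is the intersection of two constraint boundaries that also satisfies all remaining constraints:
  x1 = 0 and x2 = 0 → (0, 0)
  2x1 + x2 = 3 and x2 = 0 → (1.5, 0)
  2x1 + 4x2 = 10 and 2x1 + x2 = 3 → (0.3333, 2.333)
  2x1 + 4x2 = 10 and x1 = 0 → (0, 2.5)

Evaluating z = 7x1 + 2x2 at each vertex:
  (0, 0): z = 0
  (1.5, 0): z = 10.5
  (0.3333, 2.333): z = 7
  (0, 2.5): z = 5

The maximum is at (1.5, 0) with z = 10.5.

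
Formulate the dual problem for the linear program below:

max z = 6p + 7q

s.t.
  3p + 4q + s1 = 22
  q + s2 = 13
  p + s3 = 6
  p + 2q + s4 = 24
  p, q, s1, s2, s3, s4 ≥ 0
Minimize: z = 22y1 + 13y2 + 6y3 + 24y4

Subject to:
  C1: -3y1 - y3 - y4 ≤ -6
  C2: -4y1 - y2 - 2y4 ≤ -7
  y1, y2, y3, y4 ≥ 0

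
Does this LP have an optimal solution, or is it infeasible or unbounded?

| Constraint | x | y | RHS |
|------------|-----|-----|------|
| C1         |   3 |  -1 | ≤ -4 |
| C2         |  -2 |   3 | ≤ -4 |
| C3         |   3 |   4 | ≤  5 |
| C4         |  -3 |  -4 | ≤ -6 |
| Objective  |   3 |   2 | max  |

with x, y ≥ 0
C3 requires 3x + 4y ≤ 5, while C4 (-3x - 4y ≤ -6) is equivalent to 3x + 4y ≥ 6. Together they would need 6 ≤ 3x + 4y ≤ 5, which is impossible since 6 > 5. No point satisfies all constraints.

The feasible region is empty; the LP is infeasible.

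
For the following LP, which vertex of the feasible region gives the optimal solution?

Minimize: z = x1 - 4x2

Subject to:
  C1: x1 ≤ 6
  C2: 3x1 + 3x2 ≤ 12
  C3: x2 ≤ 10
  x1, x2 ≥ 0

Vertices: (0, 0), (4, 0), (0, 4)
Evaluating z = x1 - 4x2 at each vertex:
  (0, 0): z = 0
  (4, 0): z = 4
  (0, 4): z = -16

The smallest value is z = -16, attained at (0, 4).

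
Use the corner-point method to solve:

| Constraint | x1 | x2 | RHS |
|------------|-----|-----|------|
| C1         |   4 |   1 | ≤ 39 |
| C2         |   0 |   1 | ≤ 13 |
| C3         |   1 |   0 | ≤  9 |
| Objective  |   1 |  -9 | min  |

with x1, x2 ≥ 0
Each vertex is the intersection of two constraint boundaries that also satisfies all remaining constraints:
  x1 = 0 and x2 = 0 → (0, 0)
  x1 = 9 and x2 = 0 → (9, 0)
  4x1 + x2 = 39 and x1 = 9 → (9, 3)
  4x1 + x2 = 39 and x2 = 13 → (6.5, 13)
  x2 = 13 and x1 = 0 → (0, 13)

Evaluating z = x1 - 9x2 at each vertex:
  (0, 0): z = 0
  (9, 0): z = 9
  (9, 3): z = -18
  (6.5, 13): z = -110.5
  (0, 13): z = -117

The minimum is at (0, 13) with z = -117.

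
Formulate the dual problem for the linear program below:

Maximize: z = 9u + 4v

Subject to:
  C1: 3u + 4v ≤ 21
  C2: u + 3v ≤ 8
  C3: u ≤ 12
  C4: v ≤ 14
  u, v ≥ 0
Minimize: z = 21y1 + 8y2 + 12y3 + 14y4

Subject to:
  C1: -3y1 - y2 - y3 ≤ -9
  C2: -4y1 - 3y2 - y4 ≤ -4
  y1, y2, y3, y4 ≥ 0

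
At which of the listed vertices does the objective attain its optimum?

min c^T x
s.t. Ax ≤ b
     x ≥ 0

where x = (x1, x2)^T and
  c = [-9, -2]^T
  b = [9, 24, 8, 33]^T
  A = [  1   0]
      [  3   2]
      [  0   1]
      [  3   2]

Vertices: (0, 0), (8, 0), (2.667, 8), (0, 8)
Evaluating z = -9x1 - 2x2 at each vertex:
  (0, 0): z = 0
  (8, 0): z = -72
  (2.667, 8): z = -40
  (0, 8): z = -16

The smallest value is z = -72, attained at (8, 0).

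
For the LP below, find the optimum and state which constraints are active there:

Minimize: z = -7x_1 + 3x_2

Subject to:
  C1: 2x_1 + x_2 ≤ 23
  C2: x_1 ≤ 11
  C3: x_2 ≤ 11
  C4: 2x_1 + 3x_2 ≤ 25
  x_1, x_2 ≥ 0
Optimal: x_1 = 11, x_2 = 0
Binding: C2, x_2 ≥ 0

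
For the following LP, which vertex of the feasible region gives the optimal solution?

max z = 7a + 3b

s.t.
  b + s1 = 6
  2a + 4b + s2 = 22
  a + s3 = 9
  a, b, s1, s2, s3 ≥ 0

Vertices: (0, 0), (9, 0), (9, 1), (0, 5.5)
Evaluating z = 7a + 3b at each vertex:
  (0, 0): z = 0
  (9, 0): z = 63
  (9, 1): z = 66
  (0, 5.5): z = 16.5

The largest value is z = 66, attained at (9, 1).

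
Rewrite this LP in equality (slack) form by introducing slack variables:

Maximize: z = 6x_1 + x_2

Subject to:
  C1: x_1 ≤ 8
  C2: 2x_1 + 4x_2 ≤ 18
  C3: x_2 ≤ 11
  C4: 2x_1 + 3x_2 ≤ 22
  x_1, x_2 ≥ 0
max z = 6x_1 + x_2

s.t.
  x_1 + s1 = 8
  2x_1 + 4x_2 + s2 = 18
  x_2 + s3 = 11
  2x_1 + 3x_2 + s4 = 22
  x_1, x_2, s1, s2, s3, s4 ≥ 0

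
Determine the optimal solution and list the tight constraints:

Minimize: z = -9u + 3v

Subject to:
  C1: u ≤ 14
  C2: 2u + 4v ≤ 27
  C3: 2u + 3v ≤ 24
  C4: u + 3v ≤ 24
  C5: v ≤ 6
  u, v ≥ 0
Optimal: u = 12, v = 0
Binding: C3, v ≥ 0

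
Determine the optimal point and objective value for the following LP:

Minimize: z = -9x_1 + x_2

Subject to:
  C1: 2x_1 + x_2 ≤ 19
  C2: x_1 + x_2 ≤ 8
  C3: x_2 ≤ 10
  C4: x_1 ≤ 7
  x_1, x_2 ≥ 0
x_1 = 7, x_2 = 0, z = -63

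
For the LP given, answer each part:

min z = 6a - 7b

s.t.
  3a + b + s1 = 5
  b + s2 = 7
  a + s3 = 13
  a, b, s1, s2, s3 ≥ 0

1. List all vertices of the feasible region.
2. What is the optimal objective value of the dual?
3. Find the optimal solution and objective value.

1. (0, 0), (1.667, 0), (0, 5)
2. -35 (by strong duality, equal to the primal optimum)
3. a = 0, b = 5, z = -35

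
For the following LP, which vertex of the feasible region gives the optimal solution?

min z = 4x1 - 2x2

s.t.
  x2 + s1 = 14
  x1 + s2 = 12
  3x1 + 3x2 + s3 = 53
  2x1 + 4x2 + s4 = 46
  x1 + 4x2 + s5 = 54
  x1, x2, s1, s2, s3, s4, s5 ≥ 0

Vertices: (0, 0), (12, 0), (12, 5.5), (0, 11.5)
Evaluating z = 4x1 - 2x2 at each vertex:
  (0, 0): z = 0
  (12, 0): z = 48
  (12, 5.5): z = 37
  (0, 11.5): z = -23

The smallest value is z = -23, attained at (0, 11.5).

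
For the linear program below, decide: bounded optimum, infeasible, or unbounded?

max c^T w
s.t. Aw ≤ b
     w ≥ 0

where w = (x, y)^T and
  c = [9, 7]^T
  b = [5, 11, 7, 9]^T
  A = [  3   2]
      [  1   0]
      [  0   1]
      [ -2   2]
The point (0, 2.5) satisfies every constraint, so the LP is feasible; the constraints give x ≤ 11 and y ≤ 7, which with x, y ≥ 0 keep the feasible region inside a bounded box. A feasible, bounded LP attains a finite optimum at a vertex.

Feasible with finite optimum z* = 17.5 at (0, 2.5).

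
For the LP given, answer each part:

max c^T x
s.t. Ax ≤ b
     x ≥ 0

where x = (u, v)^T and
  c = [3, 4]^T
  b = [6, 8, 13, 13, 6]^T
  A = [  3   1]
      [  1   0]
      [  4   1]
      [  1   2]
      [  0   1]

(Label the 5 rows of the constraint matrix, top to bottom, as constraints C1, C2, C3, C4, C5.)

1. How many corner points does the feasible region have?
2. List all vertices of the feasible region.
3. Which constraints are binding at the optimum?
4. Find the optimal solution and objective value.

1. 3
2. (0, 0), (2, 0), (0, 6)
3. C1, C5, u ≥ 0
4. u = 0, v = 6, z = 24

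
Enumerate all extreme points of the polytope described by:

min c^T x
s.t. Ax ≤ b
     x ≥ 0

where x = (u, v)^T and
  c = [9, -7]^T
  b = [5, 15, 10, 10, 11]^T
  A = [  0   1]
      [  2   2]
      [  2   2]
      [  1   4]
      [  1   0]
Each vertex is the intersection of two constraint boundaries that also satisfies all remaining constraints:
  u = 0 and v = 0 → (0, 0)
  2u + 2v = 10 and v = 0 → (5, 0)
  2u + 2v = 10 and u + 4v = 10 → (3.333, 1.667)
  u + 4v = 10 and u = 0 → (0, 2.5)

Vertices: (0, 0), (5, 0), (3.333, 1.667), (0, 2.5)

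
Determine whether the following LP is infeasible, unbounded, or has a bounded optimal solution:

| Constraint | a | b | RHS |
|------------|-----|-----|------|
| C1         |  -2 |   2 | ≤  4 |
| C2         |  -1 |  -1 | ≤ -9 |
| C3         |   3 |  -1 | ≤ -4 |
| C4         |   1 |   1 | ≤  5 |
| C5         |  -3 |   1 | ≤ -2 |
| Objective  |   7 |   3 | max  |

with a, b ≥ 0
C3 requires 3a - b ≤ -4, while C5 (-3a + b ≤ -2) is equivalent to 3a - b ≥ 2. Together they would need 2 ≤ 3a - b ≤ -4, which is impossible since 2 > -4. No point satisfies all constraints.

The feasible region is empty; the LP is infeasible.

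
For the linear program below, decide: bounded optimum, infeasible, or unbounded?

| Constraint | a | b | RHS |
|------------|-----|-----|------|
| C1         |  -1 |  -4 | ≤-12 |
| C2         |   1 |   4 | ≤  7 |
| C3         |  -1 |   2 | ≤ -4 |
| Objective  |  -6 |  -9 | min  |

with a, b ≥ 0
C2 requires a + 4b ≤ 7, while C1 (-a - 4b ≤ -12) is equivalent to a + 4b ≥ 12. Together they would need 12 ≤ a + 4b ≤ 7, which is impossible since 12 > 7. No point satisfies all constraints.

The feasible region is empty; the LP is infeasible.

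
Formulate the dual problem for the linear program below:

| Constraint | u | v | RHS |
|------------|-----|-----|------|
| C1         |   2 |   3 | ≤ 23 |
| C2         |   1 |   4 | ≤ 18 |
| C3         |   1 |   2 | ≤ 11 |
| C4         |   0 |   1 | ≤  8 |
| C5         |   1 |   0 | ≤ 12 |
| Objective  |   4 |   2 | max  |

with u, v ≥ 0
Minimize: z = 23y1 + 18y2 + 11y3 + 8y4 + 12y5

Subject to:
  C1: -2y1 - y2 - y3 - y5 ≤ -4
  C2: -3y1 - 4y2 - 2y3 - y4 ≤ -2
  y1, y2, y3, y4, y5 ≥ 0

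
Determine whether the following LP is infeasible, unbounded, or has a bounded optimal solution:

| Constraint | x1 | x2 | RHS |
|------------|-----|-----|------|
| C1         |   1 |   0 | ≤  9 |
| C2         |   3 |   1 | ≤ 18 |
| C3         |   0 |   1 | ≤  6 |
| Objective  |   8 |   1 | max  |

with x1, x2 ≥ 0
The point (6, 0) satisfies every constraint, so the LP is feasible; the constraints give x1 ≤ 9 and x2 ≤ 6, which with x1, x2 ≥ 0 keep the feasible region inside a bounded box. A feasible, bounded LP attains a finite optimum at a vertex.

Feasible with finite optimum z* = 48 at (6, 0).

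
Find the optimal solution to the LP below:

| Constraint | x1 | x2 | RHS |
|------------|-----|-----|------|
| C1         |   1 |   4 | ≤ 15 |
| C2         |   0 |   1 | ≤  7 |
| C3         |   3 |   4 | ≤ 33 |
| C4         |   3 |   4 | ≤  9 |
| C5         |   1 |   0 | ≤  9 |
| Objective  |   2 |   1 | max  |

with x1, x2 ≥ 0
x1 = 3, x2 = 0, z = 6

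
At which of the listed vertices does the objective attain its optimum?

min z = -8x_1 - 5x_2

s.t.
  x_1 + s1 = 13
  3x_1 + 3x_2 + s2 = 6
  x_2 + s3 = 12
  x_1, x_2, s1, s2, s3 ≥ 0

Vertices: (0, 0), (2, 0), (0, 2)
Evaluating z = -8x_1 - 5x_2 at each vertex:
  (0, 0): z = 0
  (2, 0): z = -16
  (0, 2): z = -10

The smallest value is z = -16, attained at (2, 0).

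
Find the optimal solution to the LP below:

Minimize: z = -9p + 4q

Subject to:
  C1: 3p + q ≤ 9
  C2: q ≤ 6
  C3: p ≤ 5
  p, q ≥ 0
Each vertex is the intersection of two constraint boundaries that also satisfies all remaining constraints:
  p = 0 and q = 0 → (0, 0)
  3p + q = 9 and q = 0 → (3, 0)
  3p + q = 9 and q = 6 → (1, 6)
  q = 6 and p = 0 → (0, 6)

Evaluating z = -9p + 4q at each vertex:
  (0, 0): z = 0
  (3, 0): z = -27
  (1, 6): z = 15
  (0, 6): z = 24

The minimum is at (3, 0) with z = -27.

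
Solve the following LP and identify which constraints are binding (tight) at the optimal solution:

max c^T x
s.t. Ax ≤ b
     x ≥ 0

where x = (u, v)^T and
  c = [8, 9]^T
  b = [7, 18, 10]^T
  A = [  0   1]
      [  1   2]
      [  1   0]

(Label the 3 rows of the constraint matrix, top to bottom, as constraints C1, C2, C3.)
Optimal: u = 10, v = 4
Slack at optimum:
  C1: slack = 3
  C2: slack = 0 (binding)
  C3: slack = 0 (binding)
  u ≥ 0: u = 10
  v ≥ 0: v = 4
Binding constraints: C2, C3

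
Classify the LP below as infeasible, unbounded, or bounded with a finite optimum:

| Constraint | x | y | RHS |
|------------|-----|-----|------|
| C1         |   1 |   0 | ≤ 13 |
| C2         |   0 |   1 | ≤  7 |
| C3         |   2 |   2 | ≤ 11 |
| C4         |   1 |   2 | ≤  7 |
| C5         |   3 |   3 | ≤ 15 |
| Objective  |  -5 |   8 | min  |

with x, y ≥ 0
The point (5, 0) satisfies every constraint, so the LP is feasible; the constraints give x ≤ 13 and y ≤ 7, which with x, y ≥ 0 keep the feasible region inside a bounded box. A feasible, bounded LP attains a finite optimum at a vertex.

Evaluating z = -5x + 8y at each vertex:
  (0, 0): z = 0
  (5, 0): z = -25
  (3, 2): z = 1
  (0, 3.5): z = 28

Feasible with finite optimum z* = -25 at (5, 0).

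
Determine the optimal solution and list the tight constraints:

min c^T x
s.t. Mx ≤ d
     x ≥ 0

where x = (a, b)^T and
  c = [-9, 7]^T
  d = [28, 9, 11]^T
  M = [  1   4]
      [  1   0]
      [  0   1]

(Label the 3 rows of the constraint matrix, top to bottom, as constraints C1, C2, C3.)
Optimal: a = 9, b = 0
Slack at optimum:
  C1: slack = 19
  C2: slack = 0 (binding)
  C3: slack = 11
  a ≥ 0: a = 9
  b ≥ 0: b = 0 (binding)
Binding constraints: C2, b ≥ 0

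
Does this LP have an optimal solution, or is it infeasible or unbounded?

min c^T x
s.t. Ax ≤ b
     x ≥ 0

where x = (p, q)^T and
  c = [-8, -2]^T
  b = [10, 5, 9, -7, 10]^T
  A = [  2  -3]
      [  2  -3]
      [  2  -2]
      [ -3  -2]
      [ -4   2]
Feasible point: (1, 2) satisfies every constraint, so the LP is feasible.
Direction d = (1, 1): for each constraint row a, a·d ≤ 0 —
  (2)(1) + (-3)(1) = -1 ≤ 0
  (2)(1) + (-3)(1) = -1 ≤ 0
  (2)(1) + (-2)(1) = 0 ≤ 0
  (-3)(1) + (-2)(1) = -5 ≤ 0
  (-4)(1) + (2)(1) = -2 ≤ 0
and d ≥ 0, so (1, 2) + t·d stays feasible for every t ≥ 0. Along this ray z = -8p - 2q changes by -10 per unit t, so z → −∞.

Unbounded: there is a feasible ray along which z → −∞.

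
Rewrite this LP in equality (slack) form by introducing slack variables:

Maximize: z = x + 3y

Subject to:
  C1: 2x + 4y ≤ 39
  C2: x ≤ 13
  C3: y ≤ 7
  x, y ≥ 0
max z = x + 3y

s.t.
  2x + 4y + s1 = 39
  x + s2 = 13
  y + s3 = 7
  x, y, s1, s2, s3 ≥ 0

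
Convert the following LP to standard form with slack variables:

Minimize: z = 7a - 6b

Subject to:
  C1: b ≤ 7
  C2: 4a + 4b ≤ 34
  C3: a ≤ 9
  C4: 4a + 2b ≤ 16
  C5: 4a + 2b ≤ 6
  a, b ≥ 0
min z = 7a - 6b

s.t.
  b + s1 = 7
  4a + 4b + s2 = 34
  a + s3 = 9
  4a + 2b + s4 = 16
  4a + 2b + s5 = 6
  a, b, s1, s2, s3, s4, s5 ≥ 0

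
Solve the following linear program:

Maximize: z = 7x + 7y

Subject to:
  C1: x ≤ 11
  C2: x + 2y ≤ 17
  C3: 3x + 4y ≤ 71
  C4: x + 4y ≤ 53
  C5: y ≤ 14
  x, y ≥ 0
x = 11, y = 3, z = 98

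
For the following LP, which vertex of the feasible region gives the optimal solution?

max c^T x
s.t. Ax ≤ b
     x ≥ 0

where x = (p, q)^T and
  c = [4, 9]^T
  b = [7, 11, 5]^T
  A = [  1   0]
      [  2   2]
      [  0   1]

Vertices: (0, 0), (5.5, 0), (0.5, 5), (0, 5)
Evaluating z = 4p + 9q at each vertex:
  (0, 0): z = 0
  (5.5, 0): z = 22
  (0.5, 5): z = 47
  (0, 5): z = 45

The largest value is z = 47, attained at (0.5, 5).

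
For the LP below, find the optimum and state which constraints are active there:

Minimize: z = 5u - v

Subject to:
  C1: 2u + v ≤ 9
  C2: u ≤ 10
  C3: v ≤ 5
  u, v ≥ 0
Optimal: u = 0, v = 5
Binding: C3, u ≥ 0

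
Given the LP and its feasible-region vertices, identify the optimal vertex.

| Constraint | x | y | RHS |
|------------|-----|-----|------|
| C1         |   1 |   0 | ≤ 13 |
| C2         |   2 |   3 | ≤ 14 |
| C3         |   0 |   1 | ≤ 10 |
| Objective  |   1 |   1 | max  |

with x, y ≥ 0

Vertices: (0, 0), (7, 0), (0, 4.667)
(7, 0) with z = 7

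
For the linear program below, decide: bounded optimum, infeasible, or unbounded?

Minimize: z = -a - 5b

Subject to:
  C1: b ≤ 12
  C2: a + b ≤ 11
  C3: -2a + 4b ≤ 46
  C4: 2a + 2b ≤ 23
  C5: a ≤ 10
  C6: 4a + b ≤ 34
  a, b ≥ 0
The point (0, 11) satisfies every constraint, so the LP is feasible; the constraints give a ≤ 10 and b ≤ 12, which with a, b ≥ 0 keep the feasible region inside a bounded box. A feasible, bounded LP attains a finite optimum at a vertex.

Bounded optimum: z* = -55 at (0, 11).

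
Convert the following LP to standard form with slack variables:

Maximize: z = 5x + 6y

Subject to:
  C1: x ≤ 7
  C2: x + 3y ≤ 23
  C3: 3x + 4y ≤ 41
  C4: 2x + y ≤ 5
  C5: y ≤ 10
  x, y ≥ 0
max z = 5x + 6y

s.t.
  x + s1 = 7
  x + 3y + s2 = 23
  3x + 4y + s3 = 41
  2x + y + s4 = 5
  y + s5 = 10
  x, y, s1, s2, s3, s4, s5 ≥ 0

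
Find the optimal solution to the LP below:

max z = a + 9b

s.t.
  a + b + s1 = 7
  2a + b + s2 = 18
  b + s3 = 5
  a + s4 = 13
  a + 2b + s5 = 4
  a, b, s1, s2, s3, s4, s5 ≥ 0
Each vertex is the intersection of two constraint boundaries that also satisfies all remaining constraints:
  a = 0 and b = 0 → (0, 0)
  a + 2b = 4 and b = 0 → (4, 0)
  a + 2b = 4 and a = 0 → (0, 2)

Evaluating z = a + 9b at each vertex:
  (0, 0): z = 0
  (4, 0): z = 4
  (0, 2): z = 18

The maximum is at (0, 2) with z = 18.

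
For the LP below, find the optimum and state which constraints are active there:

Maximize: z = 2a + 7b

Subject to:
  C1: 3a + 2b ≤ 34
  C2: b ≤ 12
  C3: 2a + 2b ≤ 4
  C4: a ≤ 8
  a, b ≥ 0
Optimal: a = 0, b = 2
Binding: C3, a ≥ 0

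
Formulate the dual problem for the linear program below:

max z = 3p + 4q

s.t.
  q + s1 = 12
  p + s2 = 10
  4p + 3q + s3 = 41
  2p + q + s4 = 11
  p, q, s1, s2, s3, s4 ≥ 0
Minimize: z = 12y1 + 10y2 + 41y3 + 11y4

Subject to:
  C1: -y2 - 4y3 - 2y4 ≤ -3
  C2: -y1 - 3y3 - y4 ≤ -4
  y1, y2, y3, y4 ≥ 0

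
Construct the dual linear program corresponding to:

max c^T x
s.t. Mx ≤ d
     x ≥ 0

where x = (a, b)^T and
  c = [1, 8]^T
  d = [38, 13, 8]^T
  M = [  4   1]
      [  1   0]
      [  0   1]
Minimize: z = 38y1 + 13y2 + 8y3

Subject to:
  C1: -4y1 - y2 ≤ -1
  C2: -y1 - y3 ≤ -8
  y1, y2, y3 ≥ 0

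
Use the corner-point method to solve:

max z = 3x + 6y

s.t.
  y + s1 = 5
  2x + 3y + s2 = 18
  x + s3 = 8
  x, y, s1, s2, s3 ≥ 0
Each vertex is the intersection of two constraint boundaries that also satisfies all remaining constraints:
  x = 0 and y = 0 → (0, 0)
  x = 8 and y = 0 → (8, 0)
  2x + 3y = 18 and x = 8 → (8, 0.6667)
  y = 5 and 2x + 3y = 18 → (1.5, 5)
  y = 5 and x = 0 → (0, 5)

Evaluating z = 3x + 6y at each vertex:
  (0, 0): z = 0
  (8, 0): z = 24
  (8, 0.6667): z = 28
  (1.5, 5): z = 34.5
  (0, 5): z = 30

The maximum is at (1.5, 5) with z = 34.5.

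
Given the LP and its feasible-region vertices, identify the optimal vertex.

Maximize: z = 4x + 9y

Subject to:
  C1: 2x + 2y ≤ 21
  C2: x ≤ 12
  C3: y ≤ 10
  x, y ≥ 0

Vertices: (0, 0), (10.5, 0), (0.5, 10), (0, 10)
Evaluating z = 4x + 9y at each vertex:
  (0, 0): z = 0
  (10.5, 0): z = 42
  (0.5, 10): z = 92
  (0, 10): z = 90

The largest value is z = 92, attained at (0.5, 10).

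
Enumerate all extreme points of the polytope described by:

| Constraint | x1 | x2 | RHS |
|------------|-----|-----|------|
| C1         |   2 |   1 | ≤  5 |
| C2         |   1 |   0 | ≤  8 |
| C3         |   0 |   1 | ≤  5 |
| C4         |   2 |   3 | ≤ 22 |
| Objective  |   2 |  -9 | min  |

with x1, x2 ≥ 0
Each vertex is the intersection of two constraint boundaries that also satisfies all remaining constraints:
  x1 = 0 and x2 = 0 → (0, 0)
  2x1 + x2 = 5 and x2 = 0 → (2.5, 0)
  2x1 + x2 = 5 and x2 = 5 → (0, 5)

Vertices: (0, 0), (2.5, 0), (0, 5)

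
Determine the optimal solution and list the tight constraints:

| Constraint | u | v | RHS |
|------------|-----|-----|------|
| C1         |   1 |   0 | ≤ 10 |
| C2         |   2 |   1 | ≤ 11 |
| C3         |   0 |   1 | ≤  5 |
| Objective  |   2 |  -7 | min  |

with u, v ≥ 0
Optimal: u = 0, v = 5
Binding: C3, u ≥ 0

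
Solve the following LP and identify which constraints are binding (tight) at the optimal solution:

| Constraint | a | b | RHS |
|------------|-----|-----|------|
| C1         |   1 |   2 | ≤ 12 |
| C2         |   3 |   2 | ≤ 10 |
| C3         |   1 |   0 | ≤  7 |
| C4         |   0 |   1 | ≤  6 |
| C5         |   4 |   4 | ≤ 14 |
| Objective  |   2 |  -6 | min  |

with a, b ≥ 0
Optimal: a = 0, b = 3.5
Slack at optimum:
  C1: slack = 5
  C2: slack = 3
  C3: slack = 7
  C4: slack = 2.5
  C5: slack = 0 (binding)
  a ≥ 0: a = 0 (binding)
  b ≥ 0: b = 3.5
Binding constraints: C5, a ≥ 0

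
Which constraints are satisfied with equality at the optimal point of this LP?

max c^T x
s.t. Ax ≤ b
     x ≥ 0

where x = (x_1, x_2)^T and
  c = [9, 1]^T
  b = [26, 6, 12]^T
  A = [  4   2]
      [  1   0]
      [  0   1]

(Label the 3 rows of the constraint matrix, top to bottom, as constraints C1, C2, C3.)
Optimal: x_1 = 6, x_2 = 1
Binding: C1, C2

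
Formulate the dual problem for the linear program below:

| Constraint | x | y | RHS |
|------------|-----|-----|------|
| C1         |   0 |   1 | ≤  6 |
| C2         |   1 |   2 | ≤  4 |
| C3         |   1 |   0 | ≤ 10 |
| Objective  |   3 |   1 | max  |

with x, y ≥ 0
Minimize: z = 6y1 + 4y2 + 10y3

Subject to:
  C1: -y2 - y3 ≤ -3
  C2: -y1 - 2y2 ≤ -1
  y1, y2, y3 ≥ 0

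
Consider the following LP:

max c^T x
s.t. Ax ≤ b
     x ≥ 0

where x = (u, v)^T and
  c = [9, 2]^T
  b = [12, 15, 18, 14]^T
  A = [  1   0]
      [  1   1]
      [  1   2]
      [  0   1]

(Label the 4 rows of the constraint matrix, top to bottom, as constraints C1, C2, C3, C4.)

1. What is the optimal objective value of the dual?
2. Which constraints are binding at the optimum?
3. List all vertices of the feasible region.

1. 114 (by strong duality, equal to the primal optimum)
2. C1, C2, C3
3. (0, 0), (12, 0), (12, 3), (0, 9)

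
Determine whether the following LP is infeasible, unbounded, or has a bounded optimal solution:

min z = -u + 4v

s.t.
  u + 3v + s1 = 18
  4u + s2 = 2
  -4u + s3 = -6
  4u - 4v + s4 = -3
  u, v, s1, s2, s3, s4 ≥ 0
The row 4u + s2 = 2 with s2 ≥ 0 requires 4u ≤ 2, while the row -4u + s3 = -6 with s3 ≥ 0 is equivalent to 4u ≥ 6. Together they would need 6 ≤ 4u ≤ 2, which is impossible since 6 > 2. No point satisfies all constraints.

Infeasible: no point satisfies all constraints simultaneously.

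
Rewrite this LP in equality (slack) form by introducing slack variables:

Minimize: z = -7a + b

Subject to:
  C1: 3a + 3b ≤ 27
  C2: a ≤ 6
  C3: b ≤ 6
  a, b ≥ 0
min z = -7a + b

s.t.
  3a + 3b + s1 = 27
  a + s2 = 6
  b + s3 = 6
  a, b, s1, s2, s3 ≥ 0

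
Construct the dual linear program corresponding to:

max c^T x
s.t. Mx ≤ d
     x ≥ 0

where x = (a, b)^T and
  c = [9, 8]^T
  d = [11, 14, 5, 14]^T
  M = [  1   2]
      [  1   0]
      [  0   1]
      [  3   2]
Minimize: z = 11y1 + 14y2 + 5y3 + 14y4

Subject to:
  C1: -y1 - y2 - 3y4 ≤ -9
  C2: -2y1 - y3 - 2y4 ≤ -8
  y1, y2, y3, y4 ≥ 0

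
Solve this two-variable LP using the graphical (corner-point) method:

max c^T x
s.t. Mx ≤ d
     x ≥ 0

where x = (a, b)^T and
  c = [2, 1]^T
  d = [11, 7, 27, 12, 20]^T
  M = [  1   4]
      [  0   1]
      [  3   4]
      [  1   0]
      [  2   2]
a = 9, b = 0, z = 18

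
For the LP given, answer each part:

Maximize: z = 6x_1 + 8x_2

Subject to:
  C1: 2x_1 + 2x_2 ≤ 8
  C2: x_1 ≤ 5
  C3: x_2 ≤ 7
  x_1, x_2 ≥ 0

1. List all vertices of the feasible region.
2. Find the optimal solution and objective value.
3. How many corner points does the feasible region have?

1. (0, 0), (4, 0), (0, 4)
2. x_1 = 0, x_2 = 4, z = 32
3. 3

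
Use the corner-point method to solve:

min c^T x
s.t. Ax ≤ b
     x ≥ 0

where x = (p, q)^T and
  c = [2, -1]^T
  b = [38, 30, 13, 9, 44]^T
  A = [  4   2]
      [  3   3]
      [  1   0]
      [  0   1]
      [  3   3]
Each vertex is the intersection of two constraint boundaries that also satisfies all remaining constraints:
  p = 0 and q = 0 → (0, 0)
  4p + 2q = 38 and q = 0 → (9.5, 0)
  4p + 2q = 38 and 3p + 3q = 30 → (9, 1)
  3p + 3q = 30 and q = 9 → (1, 9)
  q = 9 and p = 0 → (0, 9)

Evaluating z = 2p - q at each vertex:
  (0, 0): z = 0
  (9.5, 0): z = 19
  (9, 1): z = 17
  (1, 9): z = -7
  (0, 9): z = -9

The minimum is at (0, 9) with z = -9.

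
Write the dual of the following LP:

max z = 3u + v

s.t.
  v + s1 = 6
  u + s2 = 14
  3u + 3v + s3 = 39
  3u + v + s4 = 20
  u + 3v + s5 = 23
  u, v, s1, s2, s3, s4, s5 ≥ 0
Minimize: z = 6y1 + 14y2 + 39y3 + 20y4 + 23y5

Subject to:
  C1: -y2 - 3y3 - 3y4 - y5 ≤ -3
  C2: -y1 - 3y3 - y4 - 3y5 ≤ -1
  y1, y2, y3, y4, y5 ≥ 0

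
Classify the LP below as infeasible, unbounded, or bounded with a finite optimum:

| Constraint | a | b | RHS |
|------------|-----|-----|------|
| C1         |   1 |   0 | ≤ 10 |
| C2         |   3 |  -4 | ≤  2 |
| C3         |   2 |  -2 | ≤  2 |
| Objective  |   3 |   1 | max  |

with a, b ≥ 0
Feasible point: (0, 0) satisfies every constraint, so the LP is feasible.
Direction d = (0, 1): for each constraint row a, a·d ≤ 0 —
  (1)(0) + (0)(1) = 0 ≤ 0
  (3)(0) + (-4)(1) = -4 ≤ 0
  (2)(0) + (-2)(1) = -2 ≤ 0
and d ≥ 0, so (0, 0) + t·d stays feasible for every t ≥ 0. Along this ray z = 3a + b changes by 1 per unit t, so z → +∞.

Unbounded — the objective can increase without bound over the feasible region.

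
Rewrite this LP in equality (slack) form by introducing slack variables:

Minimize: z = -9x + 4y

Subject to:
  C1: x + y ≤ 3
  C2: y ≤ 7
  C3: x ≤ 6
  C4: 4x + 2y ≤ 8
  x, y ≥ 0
min z = -9x + 4y

s.t.
  x + y + s1 = 3
  y + s2 = 7
  x + s3 = 6
  4x + 2y + s4 = 8
  x, y, s1, s2, s3, s4 ≥ 0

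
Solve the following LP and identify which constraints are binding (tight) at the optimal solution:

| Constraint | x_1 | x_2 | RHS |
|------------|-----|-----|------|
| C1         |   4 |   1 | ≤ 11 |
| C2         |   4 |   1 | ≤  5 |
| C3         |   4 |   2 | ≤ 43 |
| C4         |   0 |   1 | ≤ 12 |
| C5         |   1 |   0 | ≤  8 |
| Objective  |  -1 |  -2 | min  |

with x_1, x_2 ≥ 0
Optimal: x_1 = 0, x_2 = 5
Slack at optimum:
  C1: slack = 6
  C2: slack = 0 (binding)
  C3: slack = 33
  C4: slack = 7
  C5: slack = 8
  x_1 ≥ 0: x_1 = 0 (binding)
  x_2 ≥ 0: x_2 = 5
Binding constraints: C2, x_1 ≥ 0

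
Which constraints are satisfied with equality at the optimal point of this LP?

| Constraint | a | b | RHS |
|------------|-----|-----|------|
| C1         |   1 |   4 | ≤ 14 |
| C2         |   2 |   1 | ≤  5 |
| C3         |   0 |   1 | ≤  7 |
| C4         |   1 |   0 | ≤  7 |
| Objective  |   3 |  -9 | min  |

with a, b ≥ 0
Optimal: a = 0, b = 3.5
Binding: C1, a ≥ 0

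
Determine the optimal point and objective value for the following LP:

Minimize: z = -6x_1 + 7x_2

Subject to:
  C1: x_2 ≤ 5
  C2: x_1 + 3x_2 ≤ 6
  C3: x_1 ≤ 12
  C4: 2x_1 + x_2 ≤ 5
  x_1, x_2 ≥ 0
Each vertex is the intersection of two constraint boundaries that also satisfies all remaining constraints:
  x_1 = 0 and x_2 = 0 → (0, 0)
  2x_1 + x_2 = 5 and x_2 = 0 → (2.5, 0)
  x_1 + 3x_2 = 6 and 2x_1 + x_2 = 5 → (1.8, 1.4)
  x_1 + 3x_2 = 6 and x_1 = 0 → (0, 2)

Evaluating z = -6x_1 + 7x_2 at each vertex:
  (0, 0): z = 0
  (2.5, 0): z = -15
  (1.8, 1.4): z = -1
  (0, 2): z = 14

The minimum is at (2.5, 0) with z = -15.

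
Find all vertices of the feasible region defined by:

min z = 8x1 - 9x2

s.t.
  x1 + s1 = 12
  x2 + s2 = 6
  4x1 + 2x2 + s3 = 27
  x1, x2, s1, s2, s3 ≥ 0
Each vertex is the intersection of two constraint boundaries that also satisfies all remaining constraints:
  x1 = 0 and x2 = 0 → (0, 0)
  4x1 + 2x2 = 27 and x2 = 0 → (6.75, 0)
  x2 = 6 and 4x1 + 2x2 = 27 → (3.75, 6)
  x2 = 6 and x1 = 0 → (0, 6)

Vertices: (0, 0), (6.75, 0), (3.75, 6), (0, 6)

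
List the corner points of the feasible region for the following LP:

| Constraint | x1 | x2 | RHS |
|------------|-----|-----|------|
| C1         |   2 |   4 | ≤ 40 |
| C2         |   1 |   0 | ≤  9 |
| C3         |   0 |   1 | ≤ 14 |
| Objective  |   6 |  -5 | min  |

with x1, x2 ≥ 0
Each vertex is the intersection of two constraint boundaries that also satisfies all remaining constraints:
  x1 = 0 and x2 = 0 → (0, 0)
  x1 = 9 and x2 = 0 → (9, 0)
  2x1 + 4x2 = 40 and x1 = 9 → (9, 5.5)
  2x1 + 4x2 = 40 and x1 = 0 → (0, 10)

Vertices: (0, 0), (9, 0), (9, 5.5), (0, 10)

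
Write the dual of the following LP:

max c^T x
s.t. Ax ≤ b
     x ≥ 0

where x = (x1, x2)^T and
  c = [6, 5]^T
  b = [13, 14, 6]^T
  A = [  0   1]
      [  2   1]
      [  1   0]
Minimize: z = 13y1 + 14y2 + 6y3

Subject to:
  C1: -2y2 - y3 ≤ -6
  C2: -y1 - y2 ≤ -5
  y1, y2, y3 ≥ 0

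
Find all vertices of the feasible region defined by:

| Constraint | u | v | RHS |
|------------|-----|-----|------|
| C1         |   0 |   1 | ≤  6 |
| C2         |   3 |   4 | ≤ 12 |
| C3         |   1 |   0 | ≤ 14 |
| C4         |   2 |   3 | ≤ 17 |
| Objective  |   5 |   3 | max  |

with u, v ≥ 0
Each vertex is the intersection of two constraint boundaries that also satisfies all remaining constraints:
  u = 0 and v = 0 → (0, 0)
  3u + 4v = 12 and v = 0 → (4, 0)
  3u + 4v = 12 and u = 0 → (0, 3)

Vertices: (0, 0), (4, 0), (0, 3)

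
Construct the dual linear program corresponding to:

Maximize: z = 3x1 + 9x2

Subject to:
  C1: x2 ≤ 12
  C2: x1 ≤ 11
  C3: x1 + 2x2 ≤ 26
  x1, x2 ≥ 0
Minimize: z = 12y1 + 11y2 + 26y3

Subject to:
  C1: -y2 - y3 ≤ -3
  C2: -y1 - 2y3 ≤ -9
  y1, y2, y3 ≥ 0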